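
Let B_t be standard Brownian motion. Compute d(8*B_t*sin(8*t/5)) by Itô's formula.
d(8*B_t*sin(8*t/5)) = (64*B_t*cos(8*t/5)/5) dt + (8*sin(8*t/5)) dB_t

Itô's formula for f(t, x): d f(t, B_t) = (f_t + (1/2) f_xx) dt + f_x dB_t. Compute partials of f(t, x) = 8*x*sin(8*t/5):
  f_t(t,x)  = 64*x*cos(8*t/5)/5
  f_x(t,x)  = 8*sin(8*t/5)
  f_xx(t,x) = 0
Assemble drift = f_t + (1/2) f_xx = 64*x*cos(8*t/5)/5 and diffusion = f_x = 8*sin(8*t/5). Substituting x = B_t:
  d(8*B_t*sin(8*t/5)) = (64*B_t*cos(8*t/5)/5) dt + (8*sin(8*t/5)) dB_t.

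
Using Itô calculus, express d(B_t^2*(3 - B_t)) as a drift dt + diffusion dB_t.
d(B_t^2*(3 - B_t)) = (3 - 3*B_t) dt + (3*B_t*(2 - B_t)) dB_t

Itô's formula for f(B_t) gives d f(B_t) = f'(B_t) dB_t + (1/2) f''(B_t) dt. Compute derivatives of f(x) = x^2*(3 - x):
  f'(x)  = 3*x*(2 - x)
  f''(x) = 6 - 6*x
Substitute x = B_t and multiply the f'' term by 1/2:
  drift     = (1/2) * (6 - 6*x) evaluated at B_t = 3 - 3*B_t
  diffusion = (3*x*(2 - x)) evaluated at B_t = 3*B_t*(2 - B_t)
Therefore d(B_t^2*(3 - B_t)) = (3 - 3*B_t) dt + (3*B_t*(2 - B_t)) dB_t.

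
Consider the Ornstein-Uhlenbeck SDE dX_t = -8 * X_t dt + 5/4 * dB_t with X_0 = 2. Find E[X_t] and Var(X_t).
E[X_t] = 2*exp(-8*t); Var(X_t) = 25/256 - 25*exp(-16*t)/256

The OU SDE dX = -theta X dt + sigma dB admits the integrating factor exp(theta t): d(exp(theta t) X_t) = sigma exp(theta t) dB_t. Integrating from 0 to t:
  X_t = x_0 * exp(-theta t) + sigma * int_0^t exp(-theta (t-s)) dB_s.
The Itô integral has mean 0 and (by the Itô isometry) variance sigma^2 * int_0^t exp(-2 theta (t - s)) ds = sigma^2 * (1 - exp(-2 theta t)) / (2 theta).
With theta = 8, sigma = 5/4, x_0 = 2:
  E[X_t] = 2 * exp(-8 t) = 2*exp(-8*t)
  Var(X_t) = (5/4)^2 * (1 - exp(-2*8 t)) / (2 * 8) = 25/256 - 25*exp(-16*t)/256.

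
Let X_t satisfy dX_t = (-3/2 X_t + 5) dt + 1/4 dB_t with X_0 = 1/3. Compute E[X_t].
E[X_t] = 10/3 - 3*exp(-3*t/2)

Taking expectations and using E[dB_t] = 0, the mean m(t) = E[X_t] satisfies the ODE m'(t) = a m(t) + b with m(0) = x_0. With a = -3/2, b = 5, x_0 = 1/3, the solution is
  m(t) = x_0 * exp(a t) + (b/a) * (exp(a t) - 1)
       = (1/3) * exp((-3/2) t) + (5/(-3/2)) * (exp((-3/2) t) - 1)
       = 10/3 - 3*exp(-3*t/2).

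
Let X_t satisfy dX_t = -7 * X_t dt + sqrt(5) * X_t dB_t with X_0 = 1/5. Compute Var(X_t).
Var(X_t) = (exp(5*t) - 1)*exp(-14*t)/25

For GBM dX = mu X dt + sigma X dB with X_0 = x_0, apply Itô to Y = log X: dY = (mu - sigma^2/2) dt + sigma dB, so Y_t = log(x_0) + (mu - sigma^2/2) t + sigma B_t and hence X_t = x_0 * exp((mu - sigma^2/2) t + sigma B_t).
With mu = -7, sigma = sqrt(5), x_0 = 1/5, this gives:
  X_t = 1/5 * exp((-19/2) * t + (sqrt(5)) * B_t).
Since sigma*B_t ~ Normal(0, sigma^2 t), E[exp(sigma*B_t)] = exp(sigma^2 t / 2); so E[X_t] = x_0 * exp((mu - sigma^2/2) t) * exp(sigma^2 t / 2) = x_0 * exp(mu t) = exp(-7*t)/5.
Var(X_t) = E[X_t^2] - (E[X_t])^2 = x_0^2 * exp(2 mu t) * (exp(sigma^2 t) - 1) = (exp(5*t) - 1)*exp(-14*t)/25.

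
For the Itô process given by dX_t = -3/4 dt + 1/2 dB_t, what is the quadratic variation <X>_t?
<X>_t = t/4

For an Itô process dX_t = a(t) dt + b(t) dB_t, the quadratic variation is <X>_t = int_0^t b(s)^2 ds (the drift term does not contribute). Here b(s) = 1/2, so
  b(s)^2 = 1/4.
Integrating from 0 to t:
  <X>_t = int_0^t (1/4) ds = t/4.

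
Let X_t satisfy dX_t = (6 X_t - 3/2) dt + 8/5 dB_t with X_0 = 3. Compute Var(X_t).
Var(X_t) = 16*exp(12*t)/75 - 16/75

The variance V(t) = Var(X_t) satisfies V'(t) = 2 a V(t) + c^2 with V(0) = 0 (drift coefficient is linear in X, diffusion is constant). With a = 6, c = 8/5, the solution is
  V(t) = (c^2 / (2 a)) * (exp(2 a t) - 1)
       = ((8/5)^2 / (2*6)) * (exp(12 t) - 1)
       = 16*exp(12*t)/75 - 16/75.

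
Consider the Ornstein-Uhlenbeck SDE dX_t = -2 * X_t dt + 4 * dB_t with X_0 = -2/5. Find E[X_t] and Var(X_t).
E[X_t] = -2*exp(-2*t)/5; Var(X_t) = 4 - 4*exp(-4*t)

The OU SDE dX = -theta X dt + sigma dB admits the integrating factor exp(theta t): d(exp(theta t) X_t) = sigma exp(theta t) dB_t. Integrating from 0 to t:
  X_t = x_0 * exp(-theta t) + sigma * int_0^t exp(-theta (t-s)) dB_s.
The Itô integral has mean 0 and (by the Itô isometry) variance sigma^2 * int_0^t exp(-2 theta (t - s)) ds = sigma^2 * (1 - exp(-2 theta t)) / (2 theta).
With theta = 2, sigma = 4, x_0 = -2/5:
  E[X_t] = -2/5 * exp(-2 t) = -2*exp(-2*t)/5
  Var(X_t) = (4)^2 * (1 - exp(-2*2 t)) / (2 * 2) = 4 - 4*exp(-4*t).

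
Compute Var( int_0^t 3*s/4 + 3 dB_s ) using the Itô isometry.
Var = 3*t*(t^2 + 12*t + 48)/16

The Itô integral of a deterministic integrand f(s) has mean 0 because each increment f(s) * (B_{s+ds} - B_s) has mean 0. By the Itô isometry:
  Var( int_0^t f(s) dB_s ) = E[ (int_0^t f(s) dB_s)^2 ] = int_0^t f(s)^2 ds.
Here f(s) = 3*s/4 + 3, so f(s)^2 = 9*(s + 4)^2/16. Integrate:
  int_0^t (9*(s + 4)^2/16) ds = 3*t*(t^2 + 12*t + 48)/16.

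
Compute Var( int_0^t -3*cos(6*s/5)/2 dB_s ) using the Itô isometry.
Var = 9*t/8 + 15*sin(12*t/5)/32

The Itô integral of a deterministic integrand f(s) has mean 0 because each increment f(s) * (B_{s+ds} - B_s) has mean 0. By the Itô isometry:
  Var( int_0^t f(s) dB_s ) = E[ (int_0^t f(s) dB_s)^2 ] = int_0^t f(s)^2 ds.
Here f(s) = -3*cos(6*s/5)/2, so f(s)^2 = 9*cos(6*s/5)^2/4. Integrate:
  int_0^t (9*cos(6*s/5)^2/4) ds = 9*t/8 + 15*sin(12*t/5)/32.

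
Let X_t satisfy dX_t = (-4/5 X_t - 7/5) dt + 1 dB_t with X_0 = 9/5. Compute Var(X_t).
Var(X_t) = 5/8 - 5*exp(-8*t/5)/8

The variance V(t) = Var(X_t) satisfies V'(t) = 2 a V(t) + c^2 with V(0) = 0 (drift coefficient is linear in X, diffusion is constant). With a = -4/5, c = 1, the solution is
  V(t) = (c^2 / (2 a)) * (exp(2 a t) - 1)
       = (1^2 / (2*(-4/5))) * (exp((-8/5) t) - 1)
       = 5/8 - 5*exp(-8*t/5)/8.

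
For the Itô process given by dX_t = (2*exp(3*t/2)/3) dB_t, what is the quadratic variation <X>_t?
<X>_t = 4*exp(3*t)/27 - 4/27

For an Itô process dX_t = a(t) dt + b(t) dB_t, the quadratic variation is <X>_t = int_0^t b(s)^2 ds (the drift term does not contribute). Here b(s) = 2*exp(3*s/2)/3, so
  b(s)^2 = 4*exp(3*s)/9.
Integrating from 0 to t:
  <X>_t = int_0^t (4*exp(3*s)/9) ds = 4*exp(3*t)/27 - 4/27.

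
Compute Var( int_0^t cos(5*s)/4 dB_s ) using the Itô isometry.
Var = t/32 + sin(10*t)/320

The Itô integral of a deterministic integrand f(s) has mean 0 because each increment f(s) * (B_{s+ds} - B_s) has mean 0. By the Itô isometry:
  Var( int_0^t f(s) dB_s ) = E[ (int_0^t f(s) dB_s)^2 ] = int_0^t f(s)^2 ds.
Here f(s) = cos(5*s)/4, so f(s)^2 = cos(5*s)^2/16. Integrate:
  int_0^t (cos(5*s)^2/16) ds = t/32 + sin(10*t)/320.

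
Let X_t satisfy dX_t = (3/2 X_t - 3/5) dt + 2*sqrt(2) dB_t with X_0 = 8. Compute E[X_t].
E[X_t] = 38*exp(3*t/2)/5 + 2/5

Taking expectations and using E[dB_t] = 0, the mean m(t) = E[X_t] satisfies the ODE m'(t) = a m(t) + b with m(0) = x_0. With a = 3/2, b = -3/5, x_0 = 8, the solution is
  m(t) = x_0 * exp(a t) + (b/a) * (exp(a t) - 1)
       = 8 * exp((3/2) t) + ((-3/5)/(3/2)) * (exp((3/2) t) - 1)
       = 38*exp(3*t/2)/5 + 2/5.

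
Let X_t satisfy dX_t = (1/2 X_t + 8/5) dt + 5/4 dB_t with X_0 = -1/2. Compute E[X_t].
E[X_t] = 27*exp(t/2)/10 - 16/5

Taking expectations and using E[dB_t] = 0, the mean m(t) = E[X_t] satisfies the ODE m'(t) = a m(t) + b with m(0) = x_0. With a = 1/2, b = 8/5, x_0 = -1/2, the solution is
  m(t) = x_0 * exp(a t) + (b/a) * (exp(a t) - 1)
       = (-1/2) * exp((1/2) t) + ((8/5)/(1/2)) * (exp((1/2) t) - 1)
       = 27*exp(t/2)/10 - 16/5.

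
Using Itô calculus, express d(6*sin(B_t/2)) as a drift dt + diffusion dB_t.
d(6*sin(B_t/2)) = (-3*sin(B_t/2)/4) dt + (3*cos(B_t/2)) dB_t

Itô's formula for f(B_t) gives d f(B_t) = f'(B_t) dB_t + (1/2) f''(B_t) dt. Compute derivatives of f(x) = 6*sin(x/2):
  f'(x)  = 3*cos(x/2)
  f''(x) = -3*sin(x/2)/2
Substitute x = B_t and multiply the f'' term by 1/2:
  drift     = (1/2) * (-3*sin(x/2)/2) evaluated at B_t = -3*sin(B_t/2)/4
  diffusion = (3*cos(x/2)) evaluated at B_t = 3*cos(B_t/2)
Therefore d(6*sin(B_t/2)) = (-3*sin(B_t/2)/4) dt + (3*cos(B_t/2)) dB_t.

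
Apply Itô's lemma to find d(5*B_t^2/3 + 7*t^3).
d(5*B_t^2/3 + 7*t^3) = (21*t^2 + 5/3) dt + (10*B_t/3) dB_t

Itô's formula for f(t, x): d f(t, B_t) = (f_t + (1/2) f_xx) dt + f_x dB_t. Compute partials of f(t, x) = 7*t^3 + 5*x^2/3:
  f_t(t,x)  = 21*t^2
  f_x(t,x)  = 10*x/3
  f_xx(t,x) = 10/3
Assemble drift = f_t + (1/2) f_xx = 21*t^2 + 5/3 and diffusion = f_x = 10*x/3. Substituting x = B_t:
  d(5*B_t^2/3 + 7*t^3) = (21*t^2 + 5/3) dt + (10*B_t/3) dB_t.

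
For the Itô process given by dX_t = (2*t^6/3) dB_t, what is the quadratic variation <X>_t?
<X>_t = 4*t^13/117

For an Itô process dX_t = a(t) dt + b(t) dB_t, the quadratic variation is <X>_t = int_0^t b(s)^2 ds (the drift term does not contribute). Here b(s) = 2*s^6/3, so
  b(s)^2 = 4*s^12/9.
Integrating from 0 to t:
  <X>_t = int_0^t (4*s^12/9) ds = 4*t^13/117.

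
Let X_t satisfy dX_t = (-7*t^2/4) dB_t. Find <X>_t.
<X>_t = 49*t^5/80

For an Itô process dX_t = a(t) dt + b(t) dB_t, the quadratic variation is <X>_t = int_0^t b(s)^2 ds (the drift term does not contribute). Here b(s) = -7*s^2/4, so
  b(s)^2 = 49*s^4/16.
Integrating from 0 to t:
  <X>_t = int_0^t (49*s^4/16) ds = 49*t^5/80.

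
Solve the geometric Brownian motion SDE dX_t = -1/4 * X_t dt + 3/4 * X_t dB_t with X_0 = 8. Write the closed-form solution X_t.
X_t = 8 * exp((-17/32) * t + (3/4) * B_t)

For GBM dX = mu X dt + sigma X dB with X_0 = x_0, apply Itô to Y = log X: dY = (mu - sigma^2/2) dt + sigma dB, so Y_t = log(x_0) + (mu - sigma^2/2) t + sigma B_t and hence X_t = x_0 * exp((mu - sigma^2/2) t + sigma B_t).
With mu = -1/4, sigma = 3/4, x_0 = 8, this gives:
  X_t = 8 * exp((-17/32) * t + (3/4) * B_t).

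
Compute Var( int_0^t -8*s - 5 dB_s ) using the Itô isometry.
Var = t*(64*t^2 + 120*t + 75)/3

The Itô integral of a deterministic integrand f(s) has mean 0 because each increment f(s) * (B_{s+ds} - B_s) has mean 0. By the Itô isometry:
  Var( int_0^t f(s) dB_s ) = E[ (int_0^t f(s) dB_s)^2 ] = int_0^t f(s)^2 ds.
Here f(s) = -8*s - 5, so f(s)^2 = (8*s + 5)^2. Integrate:
  int_0^t ((8*s + 5)^2) ds = t*(64*t^2 + 120*t + 75)/3.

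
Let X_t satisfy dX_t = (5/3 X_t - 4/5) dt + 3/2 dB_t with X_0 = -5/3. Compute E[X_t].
E[X_t] = 12/25 - 161*exp(5*t/3)/75

Taking expectations and using E[dB_t] = 0, the mean m(t) = E[X_t] satisfies the ODE m'(t) = a m(t) + b with m(0) = x_0. With a = 5/3, b = -4/5, x_0 = -5/3, the solution is
  m(t) = x_0 * exp(a t) + (b/a) * (exp(a t) - 1)
       = (-5/3) * exp((5/3) t) + ((-4/5)/(5/3)) * (exp((5/3) t) - 1)
       = 12/25 - 161*exp(5*t/3)/75.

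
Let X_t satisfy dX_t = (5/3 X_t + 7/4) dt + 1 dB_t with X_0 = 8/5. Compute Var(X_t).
Var(X_t) = 3*exp(10*t/3)/10 - 3/10

The variance V(t) = Var(X_t) satisfies V'(t) = 2 a V(t) + c^2 with V(0) = 0 (drift coefficient is linear in X, diffusion is constant). With a = 5/3, c = 1, the solution is
  V(t) = (c^2 / (2 a)) * (exp(2 a t) - 1)
       = (1^2 / (2*(5/3))) * (exp((10/3) t) - 1)
       = 3*exp(10*t/3)/10 - 3/10.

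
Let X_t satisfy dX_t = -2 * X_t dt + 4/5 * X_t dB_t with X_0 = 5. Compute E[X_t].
E[X_t] = 5*exp(-2*t)

For GBM dX = mu X dt + sigma X dB with X_0 = x_0, apply Itô to Y = log X: dY = (mu - sigma^2/2) dt + sigma dB, so Y_t = log(x_0) + (mu - sigma^2/2) t + sigma B_t and hence X_t = x_0 * exp((mu - sigma^2/2) t + sigma B_t).
With mu = -2, sigma = 4/5, x_0 = 5, this gives:
  X_t = 5 * exp((-58/25) * t + (4/5) * B_t).
Since sigma*B_t ~ Normal(0, sigma^2 t), E[exp(sigma*B_t)] = exp(sigma^2 t / 2); so E[X_t] = x_0 * exp((mu - sigma^2/2) t) * exp(sigma^2 t / 2) = x_0 * exp(mu t) = 5*exp(-2*t).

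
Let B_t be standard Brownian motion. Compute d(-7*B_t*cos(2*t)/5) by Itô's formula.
d(-7*B_t*cos(2*t)/5) = (14*B_t*sin(2*t)/5) dt + (-7*cos(2*t)/5) dB_t

Itô's formula for f(t, x): d f(t, B_t) = (f_t + (1/2) f_xx) dt + f_x dB_t. Compute partials of f(t, x) = -7*x*cos(2*t)/5:
  f_t(t,x)  = 14*x*sin(2*t)/5
  f_x(t,x)  = -7*cos(2*t)/5
  f_xx(t,x) = 0
Assemble drift = f_t + (1/2) f_xx = 14*x*sin(2*t)/5 and diffusion = f_x = -7*cos(2*t)/5. Substituting x = B_t:
  d(-7*B_t*cos(2*t)/5) = (14*B_t*sin(2*t)/5) dt + (-7*cos(2*t)/5) dB_t.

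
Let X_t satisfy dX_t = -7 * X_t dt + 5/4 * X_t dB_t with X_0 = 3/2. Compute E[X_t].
E[X_t] = 3*exp(-7*t)/2

For GBM dX = mu X dt + sigma X dB with X_0 = x_0, apply Itô to Y = log X: dY = (mu - sigma^2/2) dt + sigma dB, so Y_t = log(x_0) + (mu - sigma^2/2) t + sigma B_t and hence X_t = x_0 * exp((mu - sigma^2/2) t + sigma B_t).
With mu = -7, sigma = 5/4, x_0 = 3/2, this gives:
  X_t = 3/2 * exp((-249/32) * t + (5/4) * B_t).
Since sigma*B_t ~ Normal(0, sigma^2 t), E[exp(sigma*B_t)] = exp(sigma^2 t / 2); so E[X_t] = x_0 * exp((mu - sigma^2/2) t) * exp(sigma^2 t / 2) = x_0 * exp(mu t) = 3*exp(-7*t)/2.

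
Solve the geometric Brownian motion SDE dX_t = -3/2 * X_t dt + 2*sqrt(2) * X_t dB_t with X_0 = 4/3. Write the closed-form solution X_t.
X_t = 4/3 * exp((-11/2) * t + (2*sqrt(2)) * B_t)

For GBM dX = mu X dt + sigma X dB with X_0 = x_0, apply Itô to Y = log X: dY = (mu - sigma^2/2) dt + sigma dB, so Y_t = log(x_0) + (mu - sigma^2/2) t + sigma B_t and hence X_t = x_0 * exp((mu - sigma^2/2) t + sigma B_t).
With mu = -3/2, sigma = 2*sqrt(2), x_0 = 4/3, this gives:
  X_t = 4/3 * exp((-11/2) * t + (2*sqrt(2)) * B_t).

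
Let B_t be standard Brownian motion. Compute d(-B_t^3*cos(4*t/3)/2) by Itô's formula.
d(-B_t^3*cos(4*t/3)/2) = (B_t*(4*B_t^2*sin(4*t/3) - 9*cos(4*t/3))/6) dt + (-3*B_t^2*cos(4*t/3)/2) dB_t

Itô's formula for f(t, x): d f(t, B_t) = (f_t + (1/2) f_xx) dt + f_x dB_t. Compute partials of f(t, x) = -x^3*cos(4*t/3)/2:
  f_t(t,x)  = 2*x^3*sin(4*t/3)/3
  f_x(t,x)  = -3*x^2*cos(4*t/3)/2
  f_xx(t,x) = -3*x*cos(4*t/3)
Assemble drift = f_t + (1/2) f_xx = x*(4*x^2*sin(4*t/3) - 9*cos(4*t/3))/6 and diffusion = f_x = -3*x^2*cos(4*t/3)/2. Substituting x = B_t:
  d(-B_t^3*cos(4*t/3)/2) = (B_t*(4*B_t^2*sin(4*t/3) - 9*cos(4*t/3))/6) dt + (-3*B_t^2*cos(4*t/3)/2) dB_t.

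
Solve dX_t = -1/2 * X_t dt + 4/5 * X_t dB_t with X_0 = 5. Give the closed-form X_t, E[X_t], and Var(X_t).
X_t = 5 * exp((-41/50) t + (4/5) B_t); E[X_t] = 5*exp(-t/2); Var(X_t) = (25*exp(16*t/25) - 25)*exp(-t)

For GBM dX = mu X dt + sigma X dB with X_0 = x_0, apply Itô to Y = log X: dY = (mu - sigma^2/2) dt + sigma dB, so Y_t = log(x_0) + (mu - sigma^2/2) t + sigma B_t and hence X_t = x_0 * exp((mu - sigma^2/2) t + sigma B_t).
With mu = -1/2, sigma = 4/5, x_0 = 5, this gives:
  X_t = 5 * exp((-41/50) * t + (4/5) * B_t).
Since sigma*B_t ~ Normal(0, sigma^2 t), E[exp(sigma*B_t)] = exp(sigma^2 t / 2); so E[X_t] = x_0 * exp((mu - sigma^2/2) t) * exp(sigma^2 t / 2) = x_0 * exp(mu t) = 5*exp(-t/2).
Var(X_t) = E[X_t^2] - (E[X_t])^2 = x_0^2 * exp(2 mu t) * (exp(sigma^2 t) - 1) = (25*exp(16*t/25) - 25)*exp(-t).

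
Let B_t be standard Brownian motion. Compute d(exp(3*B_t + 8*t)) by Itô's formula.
d(exp(3*B_t + 8*t)) = (25*exp(3*B_t + 8*t)/2) dt + (3*exp(3*B_t + 8*t)) dB_t

Itô's formula for f(t, x): d f(t, B_t) = (f_t + (1/2) f_xx) dt + f_x dB_t. Compute partials of f(t, x) = exp(8*t + 3*x):
  f_t(t,x)  = 8*exp(8*t + 3*x)
  f_x(t,x)  = 3*exp(8*t + 3*x)
  f_xx(t,x) = 9*exp(8*t + 3*x)
Assemble drift = f_t + (1/2) f_xx = 25*exp(8*t + 3*x)/2 and diffusion = f_x = 3*exp(8*t + 3*x). Substituting x = B_t:
  d(exp(3*B_t + 8*t)) = (25*exp(3*B_t + 8*t)/2) dt + (3*exp(3*B_t + 8*t)) dB_t.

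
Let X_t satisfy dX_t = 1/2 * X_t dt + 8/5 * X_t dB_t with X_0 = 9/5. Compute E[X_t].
E[X_t] = 9*exp(t/2)/5

For GBM dX = mu X dt + sigma X dB with X_0 = x_0, apply Itô to Y = log X: dY = (mu - sigma^2/2) dt + sigma dB, so Y_t = log(x_0) + (mu - sigma^2/2) t + sigma B_t and hence X_t = x_0 * exp((mu - sigma^2/2) t + sigma B_t).
With mu = 1/2, sigma = 8/5, x_0 = 9/5, this gives:
  X_t = 9/5 * exp((-39/50) * t + (8/5) * B_t).
Since sigma*B_t ~ Normal(0, sigma^2 t), E[exp(sigma*B_t)] = exp(sigma^2 t / 2); so E[X_t] = x_0 * exp((mu - sigma^2/2) t) * exp(sigma^2 t / 2) = x_0 * exp(mu t) = 9*exp(t/2)/5.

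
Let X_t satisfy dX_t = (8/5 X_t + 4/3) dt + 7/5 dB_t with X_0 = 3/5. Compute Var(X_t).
Var(X_t) = 49*exp(16*t/5)/80 - 49/80

The variance V(t) = Var(X_t) satisfies V'(t) = 2 a V(t) + c^2 with V(0) = 0 (drift coefficient is linear in X, diffusion is constant). With a = 8/5, c = 7/5, the solution is
  V(t) = (c^2 / (2 a)) * (exp(2 a t) - 1)
       = ((7/5)^2 / (2*(8/5))) * (exp((16/5) t) - 1)
       = 49*exp(16*t/5)/80 - 49/80.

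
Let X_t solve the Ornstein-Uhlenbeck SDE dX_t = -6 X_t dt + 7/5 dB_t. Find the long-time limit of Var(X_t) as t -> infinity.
lim Var(X_t) = 49/300

The OU SDE dX = -theta X dt + sigma dB admits the integrating factor exp(theta t): d(exp(theta t) X_t) = sigma exp(theta t) dB_t. Integrating from 0 to t gives X_t = x_0 * exp(-theta t) + sigma * int_0^t exp(-theta (t-s)) dB_s for any initial x_0. The Itô integral has variance (by the Itô isometry) sigma^2 * int_0^t exp(-2 theta (t - s)) ds = sigma^2 * (1 - exp(-2 theta t)) / (2 theta), independent of x_0.
With theta = 6, sigma = 7/5:
  Var(X_t) = (7/5)^2 * (1 - exp(-2*6 t)) / (2 * 6) = 49/300 - 49*exp(-12*t)/300.
As t -> infinity, exp(-2*6 t) -> 0, so the stationary variance is sigma^2 / (2 theta) = 49/300.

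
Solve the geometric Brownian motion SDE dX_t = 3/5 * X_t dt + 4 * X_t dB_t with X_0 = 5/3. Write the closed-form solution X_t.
X_t = 5/3 * exp((-37/5) * t + (4) * B_t)

For GBM dX = mu X dt + sigma X dB with X_0 = x_0, apply Itô to Y = log X: dY = (mu - sigma^2/2) dt + sigma dB, so Y_t = log(x_0) + (mu - sigma^2/2) t + sigma B_t and hence X_t = x_0 * exp((mu - sigma^2/2) t + sigma B_t).
With mu = 3/5, sigma = 4, x_0 = 5/3, this gives:
  X_t = 5/3 * exp((-37/5) * t + (4) * B_t).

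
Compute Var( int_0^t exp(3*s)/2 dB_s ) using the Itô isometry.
Var = exp(6*t)/24 - 1/24

The Itô integral of a deterministic integrand f(s) has mean 0 because each increment f(s) * (B_{s+ds} - B_s) has mean 0. By the Itô isometry:
  Var( int_0^t f(s) dB_s ) = E[ (int_0^t f(s) dB_s)^2 ] = int_0^t f(s)^2 ds.
Here f(s) = exp(3*s)/2, so f(s)^2 = exp(6*s)/4. Integrate:
  int_0^t (exp(6*s)/4) ds = exp(6*t)/24 - 1/24.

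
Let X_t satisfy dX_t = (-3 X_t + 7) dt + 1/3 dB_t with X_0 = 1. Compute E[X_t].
E[X_t] = 7/3 - 4*exp(-3*t)/3

Taking expectations and using E[dB_t] = 0, the mean m(t) = E[X_t] satisfies the ODE m'(t) = a m(t) + b with m(0) = x_0. With a = -3, b = 7, x_0 = 1, the solution is
  m(t) = x_0 * exp(a t) + (b/a) * (exp(a t) - 1)
       = 1 * exp((-3) t) + (7/(-3)) * (exp((-3) t) - 1)
       = 7/3 - 4*exp(-3*t)/3.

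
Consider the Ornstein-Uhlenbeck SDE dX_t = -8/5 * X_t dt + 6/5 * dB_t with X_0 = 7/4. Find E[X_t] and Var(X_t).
E[X_t] = 7*exp(-8*t/5)/4; Var(X_t) = 9/20 - 9*exp(-16*t/5)/20

The OU SDE dX = -theta X dt + sigma dB admits the integrating factor exp(theta t): d(exp(theta t) X_t) = sigma exp(theta t) dB_t. Integrating from 0 to t:
  X_t = x_0 * exp(-theta t) + sigma * int_0^t exp(-theta (t-s)) dB_s.
The Itô integral has mean 0 and (by the Itô isometry) variance sigma^2 * int_0^t exp(-2 theta (t - s)) ds = sigma^2 * (1 - exp(-2 theta t)) / (2 theta).
With theta = 8/5, sigma = 6/5, x_0 = 7/4:
  E[X_t] = 7/4 * exp(-8/5 t) = 7*exp(-8*t/5)/4
  Var(X_t) = (6/5)^2 * (1 - exp(-2*8/5 t)) / (2 * 8/5) = 9/20 - 9*exp(-16*t/5)/20.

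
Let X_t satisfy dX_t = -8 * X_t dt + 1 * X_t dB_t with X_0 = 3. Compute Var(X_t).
Var(X_t) = (9*exp(t) - 9)*exp(-16*t)

For GBM dX = mu X dt + sigma X dB with X_0 = x_0, apply Itô to Y = log X: dY = (mu - sigma^2/2) dt + sigma dB, so Y_t = log(x_0) + (mu - sigma^2/2) t + sigma B_t and hence X_t = x_0 * exp((mu - sigma^2/2) t + sigma B_t).
With mu = -8, sigma = 1, x_0 = 3, this gives:
  X_t = 3 * exp((-17/2) * t + (1) * B_t).
Since sigma*B_t ~ Normal(0, sigma^2 t), E[exp(sigma*B_t)] = exp(sigma^2 t / 2); so E[X_t] = x_0 * exp((mu - sigma^2/2) t) * exp(sigma^2 t / 2) = x_0 * exp(mu t) = 3*exp(-8*t).
Var(X_t) = E[X_t^2] - (E[X_t])^2 = x_0^2 * exp(2 mu t) * (exp(sigma^2 t) - 1) = (9*exp(t) - 9)*exp(-16*t).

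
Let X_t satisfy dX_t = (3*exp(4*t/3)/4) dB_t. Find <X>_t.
<X>_t = 27*exp(8*t/3)/128 - 27/128

For an Itô process dX_t = a(t) dt + b(t) dB_t, the quadratic variation is <X>_t = int_0^t b(s)^2 ds (the drift term does not contribute). Here b(s) = 3*exp(4*s/3)/4, so
  b(s)^2 = 9*exp(8*s/3)/16.
Integrating from 0 to t:
  <X>_t = int_0^t (9*exp(8*s/3)/16) ds = 27*exp(8*t/3)/128 - 27/128.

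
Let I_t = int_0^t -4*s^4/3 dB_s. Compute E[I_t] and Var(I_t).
E[I_t] = 0; Var(I_t) = 16*t^9/81

The Itô integral of a deterministic integrand f(s) has mean 0 because each increment f(s) * (B_{s+ds} - B_s) has mean 0. By the Itô isometry:
  Var( int_0^t f(s) dB_s ) = E[ (int_0^t f(s) dB_s)^2 ] = int_0^t f(s)^2 ds.
Here f(s) = -4*s^4/3, so f(s)^2 = 16*s^8/9. Integrate:
  int_0^t (16*s^8/9) ds = 16*t^9/81.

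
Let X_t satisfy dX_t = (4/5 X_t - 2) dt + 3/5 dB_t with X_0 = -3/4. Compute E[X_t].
E[X_t] = 5/2 - 13*exp(4*t/5)/4

Taking expectations and using E[dB_t] = 0, the mean m(t) = E[X_t] satisfies the ODE m'(t) = a m(t) + b with m(0) = x_0. With a = 4/5, b = -2, x_0 = -3/4, the solution is
  m(t) = x_0 * exp(a t) + (b/a) * (exp(a t) - 1)
       = (-3/4) * exp((4/5) t) + ((-2)/(4/5)) * (exp((4/5) t) - 1)
       = 5/2 - 13*exp(4*t/5)/4.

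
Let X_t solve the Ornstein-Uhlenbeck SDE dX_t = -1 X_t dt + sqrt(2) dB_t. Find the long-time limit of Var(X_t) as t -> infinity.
lim Var(X_t) = 1

The OU SDE dX = -theta X dt + sigma dB admits the integrating factor exp(theta t): d(exp(theta t) X_t) = sigma exp(theta t) dB_t. Integrating from 0 to t gives X_t = x_0 * exp(-theta t) + sigma * int_0^t exp(-theta (t-s)) dB_s for any initial x_0. The Itô integral has variance (by the Itô isometry) sigma^2 * int_0^t exp(-2 theta (t - s)) ds = sigma^2 * (1 - exp(-2 theta t)) / (2 theta), independent of x_0.
With theta = 1, sigma = sqrt(2):
  Var(X_t) = (sqrt(2))^2 * (1 - exp(-2*1 t)) / (2 * 1) = 1 - exp(-2*t).
As t -> infinity, exp(-2*1 t) -> 0, so the stationary variance is sigma^2 / (2 theta) = 1.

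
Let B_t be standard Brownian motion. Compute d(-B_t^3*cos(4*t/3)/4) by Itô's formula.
d(-B_t^3*cos(4*t/3)/4) = (B_t*(4*B_t^2*sin(4*t/3) - 9*cos(4*t/3))/12) dt + (-3*B_t^2*cos(4*t/3)/4) dB_t

Itô's formula for f(t, x): d f(t, B_t) = (f_t + (1/2) f_xx) dt + f_x dB_t. Compute partials of f(t, x) = -x^3*cos(4*t/3)/4:
  f_t(t,x)  = x^3*sin(4*t/3)/3
  f_x(t,x)  = -3*x^2*cos(4*t/3)/4
  f_xx(t,x) = -3*x*cos(4*t/3)/2
Assemble drift = f_t + (1/2) f_xx = x*(4*x^2*sin(4*t/3) - 9*cos(4*t/3))/12 and diffusion = f_x = -3*x^2*cos(4*t/3)/4. Substituting x = B_t:
  d(-B_t^3*cos(4*t/3)/4) = (B_t*(4*B_t^2*sin(4*t/3) - 9*cos(4*t/3))/12) dt + (-3*B_t^2*cos(4*t/3)/4) dB_t.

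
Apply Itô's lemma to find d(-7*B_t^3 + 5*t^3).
d(-7*B_t^3 + 5*t^3) = (-21*B_t + 15*t^2) dt + (-21*B_t^2) dB_t

Itô's formula for f(t, x): d f(t, B_t) = (f_t + (1/2) f_xx) dt + f_x dB_t. Compute partials of f(t, x) = 5*t^3 - 7*x^3:
  f_t(t,x)  = 15*t^2
  f_x(t,x)  = -21*x^2
  f_xx(t,x) = -42*x
Assemble drift = f_t + (1/2) f_xx = 15*t^2 - 21*x and diffusion = f_x = -21*x^2. Substituting x = B_t:
  d(-7*B_t^3 + 5*t^3) = (-21*B_t + 15*t^2) dt + (-21*B_t^2) dB_t.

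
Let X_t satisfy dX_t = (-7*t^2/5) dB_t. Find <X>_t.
<X>_t = 49*t^5/125

For an Itô process dX_t = a(t) dt + b(t) dB_t, the quadratic variation is <X>_t = int_0^t b(s)^2 ds (the drift term does not contribute). Here b(s) = -7*s^2/5, so
  b(s)^2 = 49*s^4/25.
Integrating from 0 to t:
  <X>_t = int_0^t (49*s^4/25) ds = 49*t^5/125.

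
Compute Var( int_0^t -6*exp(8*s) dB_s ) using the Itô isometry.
Var = 9*exp(16*t)/4 - 9/4

The Itô integral of a deterministic integrand f(s) has mean 0 because each increment f(s) * (B_{s+ds} - B_s) has mean 0. By the Itô isometry:
  Var( int_0^t f(s) dB_s ) = E[ (int_0^t f(s) dB_s)^2 ] = int_0^t f(s)^2 ds.
Here f(s) = -6*exp(8*s), so f(s)^2 = 36*exp(16*s). Integrate:
  int_0^t (36*exp(16*s)) ds = 9*exp(16*t)/4 - 9/4.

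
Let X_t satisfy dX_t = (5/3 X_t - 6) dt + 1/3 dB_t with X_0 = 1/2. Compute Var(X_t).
Var(X_t) = exp(10*t/3)/30 - 1/30

The variance V(t) = Var(X_t) satisfies V'(t) = 2 a V(t) + c^2 with V(0) = 0 (drift coefficient is linear in X, diffusion is constant). With a = 5/3, c = 1/3, the solution is
  V(t) = (c^2 / (2 a)) * (exp(2 a t) - 1)
       = ((1/3)^2 / (2*(5/3))) * (exp((10/3) t) - 1)
       = exp(10*t/3)/30 - 1/30.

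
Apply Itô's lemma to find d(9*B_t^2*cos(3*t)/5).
d(9*B_t^2*cos(3*t)/5) = (-27*B_t^2*sin(3*t)/5 + 9*cos(3*t)/5) dt + (18*B_t*cos(3*t)/5) dB_t

Itô's formula for f(t, x): d f(t, B_t) = (f_t + (1/2) f_xx) dt + f_x dB_t. Compute partials of f(t, x) = 9*x^2*cos(3*t)/5:
  f_t(t,x)  = -27*x^2*sin(3*t)/5
  f_x(t,x)  = 18*x*cos(3*t)/5
  f_xx(t,x) = 18*cos(3*t)/5
Assemble drift = f_t + (1/2) f_xx = -27*x^2*sin(3*t)/5 + 9*cos(3*t)/5 and diffusion = f_x = 18*x*cos(3*t)/5. Substituting x = B_t:
  d(9*B_t^2*cos(3*t)/5) = (-27*B_t^2*sin(3*t)/5 + 9*cos(3*t)/5) dt + (18*B_t*cos(3*t)/5) dB_t.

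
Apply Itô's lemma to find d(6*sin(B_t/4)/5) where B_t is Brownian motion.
d(6*sin(B_t/4)/5) = (-3*sin(B_t/4)/80) dt + (3*cos(B_t/4)/10) dB_t

Itô's formula for f(B_t) gives d f(B_t) = f'(B_t) dB_t + (1/2) f''(B_t) dt. Compute derivatives of f(x) = 6*sin(x/4)/5:
  f'(x)  = 3*cos(x/4)/10
  f''(x) = -3*sin(x/4)/40
Substitute x = B_t and multiply the f'' term by 1/2:
  drift     = (1/2) * (-3*sin(x/4)/40) evaluated at B_t = -3*sin(B_t/4)/80
  diffusion = (3*cos(x/4)/10) evaluated at B_t = 3*cos(B_t/4)/10
Therefore d(6*sin(B_t/4)/5) = (-3*sin(B_t/4)/80) dt + (3*cos(B_t/4)/10) dB_t.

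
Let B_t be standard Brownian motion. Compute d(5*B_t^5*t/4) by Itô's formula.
d(5*B_t^5*t/4) = (5*B_t^3*(B_t^2 + 10*t)/4) dt + (25*B_t^4*t/4) dB_t

Itô's formula for f(t, x): d f(t, B_t) = (f_t + (1/2) f_xx) dt + f_x dB_t. Compute partials of f(t, x) = 5*t*x^5/4:
  f_t(t,x)  = 5*x^5/4
  f_x(t,x)  = 25*t*x^4/4
  f_xx(t,x) = 25*t*x^3
Assemble drift = f_t + (1/2) f_xx = 5*x^3*(10*t + x^2)/4 and diffusion = f_x = 25*t*x^4/4. Substituting x = B_t:
  d(5*B_t^5*t/4) = (5*B_t^3*(B_t^2 + 10*t)/4) dt + (25*B_t^4*t/4) dB_t.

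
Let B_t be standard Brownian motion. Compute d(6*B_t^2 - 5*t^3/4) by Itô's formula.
d(6*B_t^2 - 5*t^3/4) = (6 - 15*t^2/4) dt + (12*B_t) dB_t

Itô's formula for f(t, x): d f(t, B_t) = (f_t + (1/2) f_xx) dt + f_x dB_t. Compute partials of f(t, x) = -5*t^3/4 + 6*x^2:
  f_t(t,x)  = -15*t^2/4
  f_x(t,x)  = 12*x
  f_xx(t,x) = 12
Assemble drift = f_t + (1/2) f_xx = 6 - 15*t^2/4 and diffusion = f_x = 12*x. Substituting x = B_t:
  d(6*B_t^2 - 5*t^3/4) = (6 - 15*t^2/4) dt + (12*B_t) dB_t.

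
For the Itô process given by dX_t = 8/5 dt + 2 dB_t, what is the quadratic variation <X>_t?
<X>_t = 4*t

For an Itô process dX_t = a(t) dt + b(t) dB_t, the quadratic variation is <X>_t = int_0^t b(s)^2 ds (the drift term does not contribute). Here b(s) = 2, so
  b(s)^2 = 4.
Integrating from 0 to t:
  <X>_t = int_0^t (4) ds = 4*t.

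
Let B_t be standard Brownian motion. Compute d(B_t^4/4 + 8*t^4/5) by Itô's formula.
d(B_t^4/4 + 8*t^4/5) = (3*B_t^2/2 + 32*t^3/5) dt + (B_t^3) dB_t

Itô's formula for f(t, x): d f(t, B_t) = (f_t + (1/2) f_xx) dt + f_x dB_t. Compute partials of f(t, x) = 8*t^4/5 + x^4/4:
  f_t(t,x)  = 32*t^3/5
  f_x(t,x)  = x^3
  f_xx(t,x) = 3*x^2
Assemble drift = f_t + (1/2) f_xx = 32*t^3/5 + 3*x^2/2 and diffusion = f_x = x^3. Substituting x = B_t:
  d(B_t^4/4 + 8*t^4/5) = (3*B_t^2/2 + 32*t^3/5) dt + (B_t^3) dB_t.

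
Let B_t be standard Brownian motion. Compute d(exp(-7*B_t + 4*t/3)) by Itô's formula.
d(exp(-7*B_t + 4*t/3)) = (155*exp(-7*B_t + 4*t/3)/6) dt + (-7*exp(-7*B_t + 4*t/3)) dB_t

Itô's formula for f(t, x): d f(t, B_t) = (f_t + (1/2) f_xx) dt + f_x dB_t. Compute partials of f(t, x) = exp(4*t/3 - 7*x):
  f_t(t,x)  = 4*exp(4*t/3 - 7*x)/3
  f_x(t,x)  = -7*exp(4*t/3 - 7*x)
  f_xx(t,x) = 49*exp(4*t/3 - 7*x)
Assemble drift = f_t + (1/2) f_xx = 155*exp(4*t/3 - 7*x)/6 and diffusion = f_x = -7*exp(4*t/3 - 7*x). Substituting x = B_t:
  d(exp(-7*B_t + 4*t/3)) = (155*exp(-7*B_t + 4*t/3)/6) dt + (-7*exp(-7*B_t + 4*t/3)) dB_t.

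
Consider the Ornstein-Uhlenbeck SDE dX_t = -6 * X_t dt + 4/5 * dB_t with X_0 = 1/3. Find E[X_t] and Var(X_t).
E[X_t] = exp(-6*t)/3; Var(X_t) = 4/75 - 4*exp(-12*t)/75

The OU SDE dX = -theta X dt + sigma dB admits the integrating factor exp(theta t): d(exp(theta t) X_t) = sigma exp(theta t) dB_t. Integrating from 0 to t:
  X_t = x_0 * exp(-theta t) + sigma * int_0^t exp(-theta (t-s)) dB_s.
The Itô integral has mean 0 and (by the Itô isometry) variance sigma^2 * int_0^t exp(-2 theta (t - s)) ds = sigma^2 * (1 - exp(-2 theta t)) / (2 theta).
With theta = 6, sigma = 4/5, x_0 = 1/3:
  E[X_t] = 1/3 * exp(-6 t) = exp(-6*t)/3
  Var(X_t) = (4/5)^2 * (1 - exp(-2*6 t)) / (2 * 6) = 4/75 - 4*exp(-12*t)/75.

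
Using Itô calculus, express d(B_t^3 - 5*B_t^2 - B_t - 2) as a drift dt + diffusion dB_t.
d(B_t^3 - 5*B_t^2 - B_t - 2) = (3*B_t - 5) dt + (3*B_t^2 - 10*B_t - 1) dB_t

Itô's formula for f(B_t) gives d f(B_t) = f'(B_t) dB_t + (1/2) f''(B_t) dt. Compute derivatives of f(x) = x^3 - 5*x^2 - x - 2:
  f'(x)  = 3*x^2 - 10*x - 1
  f''(x) = 6*x - 10
Substitute x = B_t and multiply the f'' term by 1/2:
  drift     = (1/2) * (6*x - 10) evaluated at B_t = 3*B_t - 5
  diffusion = (3*x^2 - 10*x - 1) evaluated at B_t = 3*B_t^2 - 10*B_t - 1
Therefore d(B_t^3 - 5*B_t^2 - B_t - 2) = (3*B_t - 5) dt + (3*B_t^2 - 10*B_t - 1) dB_t.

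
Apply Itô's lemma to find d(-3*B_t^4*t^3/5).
d(-3*B_t^4*t^3/5) = (9*B_t^2*t^2*(-B_t^2 - 2*t)/5) dt + (-12*B_t^3*t^3/5) dB_t

Itô's formula for f(t, x): d f(t, B_t) = (f_t + (1/2) f_xx) dt + f_x dB_t. Compute partials of f(t, x) = -3*t^3*x^4/5:
  f_t(t,x)  = -9*t^2*x^4/5
  f_x(t,x)  = -12*t^3*x^3/5
  f_xx(t,x) = -36*t^3*x^2/5
Assemble drift = f_t + (1/2) f_xx = 9*t^2*x^2*(-2*t - x^2)/5 and diffusion = f_x = -12*t^3*x^3/5. Substituting x = B_t:
  d(-3*B_t^4*t^3/5) = (9*B_t^2*t^2*(-B_t^2 - 2*t)/5) dt + (-12*B_t^3*t^3/5) dB_t.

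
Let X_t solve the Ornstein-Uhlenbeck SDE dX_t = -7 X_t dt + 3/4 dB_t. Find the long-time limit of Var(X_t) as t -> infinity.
lim Var(X_t) = 9/224

The OU SDE dX = -theta X dt + sigma dB admits the integrating factor exp(theta t): d(exp(theta t) X_t) = sigma exp(theta t) dB_t. Integrating from 0 to t gives X_t = x_0 * exp(-theta t) + sigma * int_0^t exp(-theta (t-s)) dB_s for any initial x_0. The Itô integral has variance (by the Itô isometry) sigma^2 * int_0^t exp(-2 theta (t - s)) ds = sigma^2 * (1 - exp(-2 theta t)) / (2 theta), independent of x_0.
With theta = 7, sigma = 3/4:
  Var(X_t) = (3/4)^2 * (1 - exp(-2*7 t)) / (2 * 7) = 9/224 - 9*exp(-14*t)/224.
As t -> infinity, exp(-2*7 t) -> 0, so the stationary variance is sigma^2 / (2 theta) = 9/224.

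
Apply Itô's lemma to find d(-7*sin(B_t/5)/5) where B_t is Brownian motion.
d(-7*sin(B_t/5)/5) = (7*sin(B_t/5)/250) dt + (-7*cos(B_t/5)/25) dB_t

Itô's formula for f(B_t) gives d f(B_t) = f'(B_t) dB_t + (1/2) f''(B_t) dt. Compute derivatives of f(x) = -7*sin(x/5)/5:
  f'(x)  = -7*cos(x/5)/25
  f''(x) = 7*sin(x/5)/125
Substitute x = B_t and multiply the f'' term by 1/2:
  drift     = (1/2) * (7*sin(x/5)/125) evaluated at B_t = 7*sin(B_t/5)/250
  diffusion = (-7*cos(x/5)/25) evaluated at B_t = -7*cos(B_t/5)/25
Therefore d(-7*sin(B_t/5)/5) = (7*sin(B_t/5)/250) dt + (-7*cos(B_t/5)/25) dB_t.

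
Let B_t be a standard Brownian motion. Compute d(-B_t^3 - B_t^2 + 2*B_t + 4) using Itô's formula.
d(-B_t^3 - B_t^2 + 2*B_t + 4) = (-3*B_t - 1) dt + (-3*B_t^2 - 2*B_t + 2) dB_t

Itô's formula for f(B_t) gives d f(B_t) = f'(B_t) dB_t + (1/2) f''(B_t) dt. Compute derivatives of f(x) = -x^3 - x^2 + 2*x + 4:
  f'(x)  = -3*x^2 - 2*x + 2
  f''(x) = -6*x - 2
Substitute x = B_t and multiply the f'' term by 1/2:
  drift     = (1/2) * (-6*x - 2) evaluated at B_t = -3*B_t - 1
  diffusion = (-3*x^2 - 2*x + 2) evaluated at B_t = -3*B_t^2 - 2*B_t + 2
Therefore d(-B_t^3 - B_t^2 + 2*B_t + 4) = (-3*B_t - 1) dt + (-3*B_t^2 - 2*B_t + 2) dB_t.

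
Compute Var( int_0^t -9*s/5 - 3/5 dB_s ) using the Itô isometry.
Var = 9*t*(3*t^2 + 3*t + 1)/25

The Itô integral of a deterministic integrand f(s) has mean 0 because each increment f(s) * (B_{s+ds} - B_s) has mean 0. By the Itô isometry:
  Var( int_0^t f(s) dB_s ) = E[ (int_0^t f(s) dB_s)^2 ] = int_0^t f(s)^2 ds.
Here f(s) = -9*s/5 - 3/5, so f(s)^2 = 9*(3*s + 1)^2/25. Integrate:
  int_0^t (9*(3*s + 1)^2/25) ds = 9*t*(3*t^2 + 3*t + 1)/25.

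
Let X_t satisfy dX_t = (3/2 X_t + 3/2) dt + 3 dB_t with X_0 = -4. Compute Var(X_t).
Var(X_t) = 3*exp(3*t) - 3

The variance V(t) = Var(X_t) satisfies V'(t) = 2 a V(t) + c^2 with V(0) = 0 (drift coefficient is linear in X, diffusion is constant). With a = 3/2, c = 3, the solution is
  V(t) = (c^2 / (2 a)) * (exp(2 a t) - 1)
       = (3^2 / (2*(3/2))) * (exp(3 t) - 1)
       = 3*exp(3*t) - 3.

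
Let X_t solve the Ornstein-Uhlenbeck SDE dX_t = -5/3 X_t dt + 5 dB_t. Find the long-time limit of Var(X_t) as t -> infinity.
lim Var(X_t) = 15/2

The OU SDE dX = -theta X dt + sigma dB admits the integrating factor exp(theta t): d(exp(theta t) X_t) = sigma exp(theta t) dB_t. Integrating from 0 to t gives X_t = x_0 * exp(-theta t) + sigma * int_0^t exp(-theta (t-s)) dB_s for any initial x_0. The Itô integral has variance (by the Itô isometry) sigma^2 * int_0^t exp(-2 theta (t - s)) ds = sigma^2 * (1 - exp(-2 theta t)) / (2 theta), independent of x_0.
With theta = 5/3, sigma = 5:
  Var(X_t) = (5)^2 * (1 - exp(-2*5/3 t)) / (2 * 5/3) = 15/2 - 15*exp(-10*t/3)/2.
As t -> infinity, exp(-2*5/3 t) -> 0, so the stationary variance is sigma^2 / (2 theta) = 15/2.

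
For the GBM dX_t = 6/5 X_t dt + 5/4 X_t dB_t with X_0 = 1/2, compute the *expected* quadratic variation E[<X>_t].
E[<X>_t] = 125*exp(317*t/80)/1268 - 125/1268

<X>_t = int_0^t ((5/4) * X_s)^2 ds. Taking expectation inside the integral: E[<X>_t] = (5/4)^2 * int_0^t E[X_s^2] ds. For GBM, E[X_s^2] = x_0^2 * exp((2 mu + sigma^2) s). Integrating:
  E[<X>_t] = (5/4)^2 * (1/2)^2 * (exp((2*(6/5) + (5/4)^2) t) - 1) / (2*(6/5) + (5/4)^2)
           = (5/4)^2 * (1/2)^2 * (exp((317/80) t) - 1) / (317/80) = 125*exp(317*t/80)/1268 - 125/1268.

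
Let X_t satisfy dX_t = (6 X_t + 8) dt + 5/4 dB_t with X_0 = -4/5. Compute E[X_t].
E[X_t] = 8*exp(6*t)/15 - 4/3

Taking expectations and using E[dB_t] = 0, the mean m(t) = E[X_t] satisfies the ODE m'(t) = a m(t) + b with m(0) = x_0. With a = 6, b = 8, x_0 = -4/5, the solution is
  m(t) = x_0 * exp(a t) + (b/a) * (exp(a t) - 1)
       = (-4/5) * exp(6 t) + (8/6) * (exp(6 t) - 1)
       = 8*exp(6*t)/15 - 4/3.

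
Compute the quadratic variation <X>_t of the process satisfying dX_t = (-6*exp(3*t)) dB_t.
<X>_t = 6*exp(6*t) - 6

For an Itô process dX_t = a(t) dt + b(t) dB_t, the quadratic variation is <X>_t = int_0^t b(s)^2 ds (the drift term does not contribute). Here b(s) = -6*exp(3*s), so
  b(s)^2 = 36*exp(6*s).
Integrating from 0 to t:
  <X>_t = int_0^t (36*exp(6*s)) ds = 6*exp(6*t) - 6.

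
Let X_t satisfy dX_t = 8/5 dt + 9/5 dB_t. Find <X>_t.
<X>_t = 81*t/25

For an Itô process dX_t = a(t) dt + b(t) dB_t, the quadratic variation is <X>_t = int_0^t b(s)^2 ds (the drift term does not contribute). Here b(s) = 9/5, so
  b(s)^2 = 81/25.
Integrating from 0 to t:
  <X>_t = int_0^t (81/25) ds = 81*t/25.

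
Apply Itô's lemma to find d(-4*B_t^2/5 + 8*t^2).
d(-4*B_t^2/5 + 8*t^2) = (16*t - 4/5) dt + (-8*B_t/5) dB_t

Itô's formula for f(t, x): d f(t, B_t) = (f_t + (1/2) f_xx) dt + f_x dB_t. Compute partials of f(t, x) = 8*t^2 - 4*x^2/5:
  f_t(t,x)  = 16*t
  f_x(t,x)  = -8*x/5
  f_xx(t,x) = -8/5
Assemble drift = f_t + (1/2) f_xx = 16*t - 4/5 and diffusion = f_x = -8*x/5. Substituting x = B_t:
  d(-4*B_t^2/5 + 8*t^2) = (16*t - 4/5) dt + (-8*B_t/5) dB_t.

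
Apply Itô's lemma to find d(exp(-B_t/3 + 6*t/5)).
d(exp(-B_t/3 + 6*t/5)) = (113*exp(-B_t/3 + 6*t/5)/90) dt + (-exp(-B_t/3 + 6*t/5)/3) dB_t

Itô's formula for f(t, x): d f(t, B_t) = (f_t + (1/2) f_xx) dt + f_x dB_t. Compute partials of f(t, x) = exp(6*t/5 - x/3):
  f_t(t,x)  = 6*exp(6*t/5 - x/3)/5
  f_x(t,x)  = -exp(6*t/5 - x/3)/3
  f_xx(t,x) = exp(6*t/5 - x/3)/9
Assemble drift = f_t + (1/2) f_xx = 113*exp(6*t/5 - x/3)/90 and diffusion = f_x = -exp(6*t/5 - x/3)/3. Substituting x = B_t:
  d(exp(-B_t/3 + 6*t/5)) = (113*exp(-B_t/3 + 6*t/5)/90) dt + (-exp(-B_t/3 + 6*t/5)/3) dB_t.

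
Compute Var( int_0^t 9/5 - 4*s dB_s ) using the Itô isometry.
Var = t*(400*t^2 - 540*t + 243)/75

The Itô integral of a deterministic integrand f(s) has mean 0 because each increment f(s) * (B_{s+ds} - B_s) has mean 0. By the Itô isometry:
  Var( int_0^t f(s) dB_s ) = E[ (int_0^t f(s) dB_s)^2 ] = int_0^t f(s)^2 ds.
Here f(s) = 9/5 - 4*s, so f(s)^2 = (20*s - 9)^2/25. Integrate:
  int_0^t ((20*s - 9)^2/25) ds = t*(400*t^2 - 540*t + 243)/75.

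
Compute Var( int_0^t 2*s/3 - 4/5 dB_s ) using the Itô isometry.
Var = 4*t*(25*t^2 - 90*t + 108)/675

The Itô integral of a deterministic integrand f(s) has mean 0 because each increment f(s) * (B_{s+ds} - B_s) has mean 0. By the Itô isometry:
  Var( int_0^t f(s) dB_s ) = E[ (int_0^t f(s) dB_s)^2 ] = int_0^t f(s)^2 ds.
Here f(s) = 2*s/3 - 4/5, so f(s)^2 = 4*(5*s - 6)^2/225. Integrate:
  int_0^t (4*(5*s - 6)^2/225) ds = 4*t*(25*t^2 - 90*t + 108)/675.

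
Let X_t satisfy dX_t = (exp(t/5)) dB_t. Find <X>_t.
<X>_t = 5*exp(2*t/5)/2 - 5/2

For an Itô process dX_t = a(t) dt + b(t) dB_t, the quadratic variation is <X>_t = int_0^t b(s)^2 ds (the drift term does not contribute). Here b(s) = exp(s/5), so
  b(s)^2 = exp(2*s/5).
Integrating from 0 to t:
  <X>_t = int_0^t (exp(2*s/5)) ds = 5*exp(2*t/5)/2 - 5/2.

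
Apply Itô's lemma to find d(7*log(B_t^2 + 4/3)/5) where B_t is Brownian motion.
d(7*log(B_t^2 + 4/3)/5) = (21*(4 - 3*B_t^2)/(5*(3*B_t^2 + 4)^2)) dt + (42*B_t/(5*(3*B_t^2 + 4))) dB_t

Itô's formula for f(B_t) gives d f(B_t) = f'(B_t) dB_t + (1/2) f''(B_t) dt. Compute derivatives of f(x) = 7*log(x^2 + 4/3)/5:
  f'(x)  = 42*x/(5*(3*x^2 + 4))
  f''(x) = 42*(4 - 3*x^2)/(5*(3*x^2 + 4)^2)
Substitute x = B_t and multiply the f'' term by 1/2:
  drift     = (1/2) * (42*(4 - 3*x^2)/(5*(3*x^2 + 4)^2)) evaluated at B_t = 21*(4 - 3*B_t^2)/(5*(3*B_t^2 + 4)^2)
  diffusion = (42*x/(5*(3*x^2 + 4))) evaluated at B_t = 42*B_t/(5*(3*B_t^2 + 4))
Therefore d(7*log(B_t^2 + 4/3)/5) = (21*(4 - 3*B_t^2)/(5*(3*B_t^2 + 4)^2)) dt + (42*B_t/(5*(3*B_t^2 + 4))) dB_t.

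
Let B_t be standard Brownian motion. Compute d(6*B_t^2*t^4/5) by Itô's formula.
d(6*B_t^2*t^4/5) = (6*t^3*(4*B_t^2 + t)/5) dt + (12*B_t*t^4/5) dB_t

Itô's formula for f(t, x): d f(t, B_t) = (f_t + (1/2) f_xx) dt + f_x dB_t. Compute partials of f(t, x) = 6*t^4*x^2/5:
  f_t(t,x)  = 24*t^3*x^2/5
  f_x(t,x)  = 12*t^4*x/5
  f_xx(t,x) = 12*t^4/5
Assemble drift = f_t + (1/2) f_xx = 6*t^3*(t + 4*x^2)/5 and diffusion = f_x = 12*t^4*x/5. Substituting x = B_t:
  d(6*B_t^2*t^4/5) = (6*t^3*(4*B_t^2 + t)/5) dt + (12*B_t*t^4/5) dB_t.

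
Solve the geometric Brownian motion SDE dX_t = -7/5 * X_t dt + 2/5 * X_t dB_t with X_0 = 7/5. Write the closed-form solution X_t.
X_t = 7/5 * exp((-37/25) * t + (2/5) * B_t)

For GBM dX = mu X dt + sigma X dB with X_0 = x_0, apply Itô to Y = log X: dY = (mu - sigma^2/2) dt + sigma dB, so Y_t = log(x_0) + (mu - sigma^2/2) t + sigma B_t and hence X_t = x_0 * exp((mu - sigma^2/2) t + sigma B_t).
With mu = -7/5, sigma = 2/5, x_0 = 7/5, this gives:
  X_t = 7/5 * exp((-37/25) * t + (2/5) * B_t).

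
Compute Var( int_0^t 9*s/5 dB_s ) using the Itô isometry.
Var = 27*t^3/25

The Itô integral of a deterministic integrand f(s) has mean 0 because each increment f(s) * (B_{s+ds} - B_s) has mean 0. By the Itô isometry:
  Var( int_0^t f(s) dB_s ) = E[ (int_0^t f(s) dB_s)^2 ] = int_0^t f(s)^2 ds.
Here f(s) = 9*s/5, so f(s)^2 = 81*s^2/25. Integrate:
  int_0^t (81*s^2/25) ds = 27*t^3/25.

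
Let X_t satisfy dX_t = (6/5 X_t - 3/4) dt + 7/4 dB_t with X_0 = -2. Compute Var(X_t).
Var(X_t) = 245*exp(12*t/5)/192 - 245/192

The variance V(t) = Var(X_t) satisfies V'(t) = 2 a V(t) + c^2 with V(0) = 0 (drift coefficient is linear in X, diffusion is constant). With a = 6/5, c = 7/4, the solution is
  V(t) = (c^2 / (2 a)) * (exp(2 a t) - 1)
       = ((7/4)^2 / (2*(6/5))) * (exp((12/5) t) - 1)
       = 245*exp(12*t/5)/192 - 245/192.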